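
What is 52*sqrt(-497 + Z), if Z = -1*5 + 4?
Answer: 52*I*sqrt(498) ≈ 1160.4*I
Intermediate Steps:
Z = -1 (Z = -5 + 4 = -1)
52*sqrt(-497 + Z) = 52*sqrt(-497 - 1) = 52*sqrt(-498) = 52*(I*sqrt(498)) = 52*I*sqrt(498)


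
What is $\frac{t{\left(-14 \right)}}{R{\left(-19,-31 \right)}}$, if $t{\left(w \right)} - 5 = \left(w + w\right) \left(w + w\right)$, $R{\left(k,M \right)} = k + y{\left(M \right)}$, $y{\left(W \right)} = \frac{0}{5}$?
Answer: $- \frac{789}{19} \approx -41.526$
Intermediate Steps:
$y{\left(W \right)} = 0$ ($y{\left(W \right)} = 0 \cdot \frac{1}{5} = 0$)
$R{\left(k,M \right)} = k$ ($R{\left(k,M \right)} = k + 0 = k$)
$t{\left(w \right)} = 5 + 4 w^{2}$ ($t{\left(w \right)} = 5 + \left(w + w\right) \left(w + w\right) = 5 + 2 w 2 w = 5 + 4 w^{2}$)
$\frac{t{\left(-14 \right)}}{R{\left(-19,-31 \right)}} = \frac{5 + 4 \left(-14\right)^{2}}{-19} = \left(5 + 4 \cdot 196\right) \left(- \frac{1}{19}\right) = \left(5 + 784\right) \left(- \frac{1}{19}\right) = 789 \left(- \frac{1}{19}\right) = - \frac{789}{19}$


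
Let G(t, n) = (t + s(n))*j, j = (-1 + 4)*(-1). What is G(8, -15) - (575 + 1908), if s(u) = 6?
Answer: -2525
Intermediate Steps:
j = -3 (j = 3*(-1) = -3)
G(t, n) = -18 - 3*t (G(t, n) = (t + 6)*(-3) = (6 + t)*(-3) = -18 - 3*t)
G(8, -15) - (575 + 1908) = (-18 - 3*8) - (575 + 1908) = (-18 - 24) - 1*2483 = -42 - 2483 = -2525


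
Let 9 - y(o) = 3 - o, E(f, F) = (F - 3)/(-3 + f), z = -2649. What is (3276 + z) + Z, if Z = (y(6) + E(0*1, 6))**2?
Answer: 748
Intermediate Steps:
E(f, F) = (-3 + F)/(-3 + f)
y(o) = 6 + o (y(o) = 9 - (3 - o) = 9 + (-3 + o) = 6 + o)
Z = 121 (Z = ((6 + 6) + (-3 + 6)/(-3 + 0*1))**2 = (12 + 3/(-3 + 0))**2 = (12 + 3/(-3))**2 = (12 - 1/3*3)**2 = (12 - 1)**2 = 11**2 = 121)
(3276 + z) + Z = (3276 - 2649) + 121 = 627 + 121 = 748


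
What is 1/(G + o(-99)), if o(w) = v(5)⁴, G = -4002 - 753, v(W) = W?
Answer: -1/4130 ≈ -0.00024213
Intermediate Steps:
G = -4755
o(w) = 625 (o(w) = 5⁴ = 625)
1/(G + o(-99)) = 1/(-4755 + 625) = 1/(-4130) = -1/4130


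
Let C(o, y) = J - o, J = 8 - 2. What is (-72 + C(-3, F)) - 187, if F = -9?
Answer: -250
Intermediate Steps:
J = 6
C(o, y) = 6 - o
(-72 + C(-3, F)) - 187 = (-72 + (6 - 1*(-3))) - 187 = (-72 + (6 + 3)) - 187 = (-72 + 9) - 187 = -63 - 187 = -250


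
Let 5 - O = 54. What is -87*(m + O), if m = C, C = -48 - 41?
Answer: 12006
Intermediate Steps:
O = -49 (O = 5 - 1*54 = 5 - 54 = -49)
C = -89
m = -89
-87*(m + O) = -87*(-89 - 49) = -87*(-138) = 12006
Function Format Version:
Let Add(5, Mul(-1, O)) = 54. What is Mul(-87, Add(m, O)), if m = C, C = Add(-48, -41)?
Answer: 12006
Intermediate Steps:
O = -49 (O = Add(5, Mul(-1, 54)) = Add(5, -54) = -49)
C = -89
m = -89
Mul(-87, Add(m, O)) = Mul(-87, Add(-89, -49)) = Mul(-87, -138) = 12006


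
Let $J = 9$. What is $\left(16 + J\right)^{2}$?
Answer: $625$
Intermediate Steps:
$\left(16 + J\right)^{2} = \left(16 + 9\right)^{2} = 25^{2} = 625$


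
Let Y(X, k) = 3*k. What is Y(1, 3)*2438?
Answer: 21942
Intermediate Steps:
Y(1, 3)*2438 = (3*3)*2438 = 9*2438 = 21942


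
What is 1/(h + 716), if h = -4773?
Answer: -1/4057 ≈ -0.00024649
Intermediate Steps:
1/(h + 716) = 1/(-4773 + 716) = 1/(-4057) = -1/4057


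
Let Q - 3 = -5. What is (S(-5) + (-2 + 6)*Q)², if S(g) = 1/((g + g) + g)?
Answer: 14641/225 ≈ 65.071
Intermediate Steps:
Q = -2 (Q = 3 - 5 = -2)
S(g) = 1/(3*g) (S(g) = 1/(2*g + g) = 1/(3*g))
(S(-5) + (-2 + 6)*Q)² = ((⅓)/(-5) + (-2 + 6)*(-2))² = ((⅓)*(-⅕) + 4*(-2))² = (-1/15 - 8)² = (-121/15)² = 14641/225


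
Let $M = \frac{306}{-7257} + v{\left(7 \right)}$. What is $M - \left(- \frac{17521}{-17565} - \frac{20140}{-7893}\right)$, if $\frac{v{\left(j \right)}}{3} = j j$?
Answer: $\frac{16031730446896}{111790492785} \approx 143.41$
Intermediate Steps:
$v{\left(j \right)} = 3 j^{2}$ ($v{\left(j \right)} = 3 j j = 3 j^{2}$)
$M = \frac{355491}{2419}$ ($M = \frac{306}{-7257} + 3 \cdot 7^{2} = 306 \left(- \frac{1}{7257}\right) + 3 \cdot 49 = - \frac{102}{2419} + 147 = \frac{355491}{2419} \approx 146.96$)
$M - \left(- \frac{17521}{-17565} - \frac{20140}{-7893}\right) = \frac{355491}{2419} - \left(- \frac{17521}{-17565} - \frac{20140}{-7893}\right) = \frac{355491}{2419} - \left(\left(-17521\right) \left(- \frac{1}{17565}\right) - - \frac{20140}{7893}\right) = \frac{355491}{2419} - \left(\frac{17521}{17565} + \frac{20140}{7893}\right) = \frac{355491}{2419} - \frac{164017451}{46213515} = \frac{16031730446896}{111790492785}$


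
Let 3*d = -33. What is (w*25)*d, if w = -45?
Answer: 12375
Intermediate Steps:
d = -11 (d = (1/3)*(-33) = -11)
(w*25)*d = -45*25*(-11) = -1125*(-11) = 12375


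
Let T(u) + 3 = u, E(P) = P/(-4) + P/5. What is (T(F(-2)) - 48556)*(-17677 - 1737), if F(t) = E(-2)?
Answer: 4713612423/5 ≈ 9.4272e+8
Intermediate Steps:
E(P) = -P/20 (E(P) = P*(-¼) + P*(⅕) = -P/4 + P/5 = -P/20)
F(t) = ⅒ (F(t) = -1/20*(-2) = ⅒)
T(u) = -3 + u
(T(F(-2)) - 48556)*(-17677 - 1737) = ((-3 + ⅒) - 48556)*(-17677 - 1737) = (-29/10 - 48556)*(-19414) = -485589/10*(-19414) = 4713612423/5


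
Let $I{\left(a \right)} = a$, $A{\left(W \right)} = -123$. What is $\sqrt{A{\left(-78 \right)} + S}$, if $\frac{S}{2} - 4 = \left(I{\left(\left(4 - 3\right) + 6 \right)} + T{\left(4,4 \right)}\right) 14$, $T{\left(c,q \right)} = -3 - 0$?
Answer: $i \sqrt{3} \approx 1.732 i$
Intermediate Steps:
$T{\left(c,q \right)} = -3$ ($T{\left(c,q \right)} = -3 + 0 = -3$)
$S = 120$ ($S = 8 + 2 \left(\left(\left(4 - 3\right) + 6\right) - 3\right) 14 = 8 + 2 \left(\left(1 + 6\right) - 3\right) 14 = 8 + 2 \left(7 - 3\right) 14 = 8 + 2 \cdot 4 \cdot 14 = 8 + 2 \cdot 56 = 8 + 112 = 120$)
$\sqrt{A{\left(-78 \right)} + S} = \sqrt{-123 + 120} = \sqrt{-3} = i \sqrt{3}$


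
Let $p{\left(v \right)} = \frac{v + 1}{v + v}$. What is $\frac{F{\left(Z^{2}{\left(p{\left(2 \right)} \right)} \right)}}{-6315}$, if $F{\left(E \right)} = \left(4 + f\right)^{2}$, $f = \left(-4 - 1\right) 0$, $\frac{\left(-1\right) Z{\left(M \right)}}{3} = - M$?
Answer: $- \frac{16}{6315} \approx -0.0025337$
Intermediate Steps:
$p{\left(v \right)} = \frac{1 + v}{2 v}$
$Z{\left(M \right)} = 3 M$ ($Z{\left(M \right)} = - 3 \left(- M\right) = 3 M$)
$f = 0$ ($f = \left(-5\right) 0 = 0$)
$F{\left(E \right)} = 16$ ($F{\left(E \right)} = \left(4 + 0\right)^{2} = 4^{2} = 16$)
$\frac{F{\left(Z^{2}{\left(p{\left(2 \right)} \right)} \right)}}{-6315} = \frac{16}{-6315} = 16 \left(- \frac{1}{6315}\right) = - \frac{16}{6315}$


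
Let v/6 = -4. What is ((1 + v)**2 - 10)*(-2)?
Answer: -1038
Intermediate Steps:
v = -24 (v = 6*(-4) = -24)
((1 + v)**2 - 10)*(-2) = ((1 - 24)**2 - 10)*(-2) = ((-23)**2 - 10)*(-2) = (529 - 10)*(-2) = 519*(-2) = -1038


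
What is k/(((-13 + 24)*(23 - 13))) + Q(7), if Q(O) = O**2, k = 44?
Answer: 247/5 ≈ 49.400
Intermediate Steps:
k/(((-13 + 24)*(23 - 13))) + Q(7) = 44/(((-13 + 24)*(23 - 13))) + 7**2 = 44/((11*10)) + 49 = 44/110 + 49 = 44*(1/110) + 49 = 2/5 + 49 = 247/5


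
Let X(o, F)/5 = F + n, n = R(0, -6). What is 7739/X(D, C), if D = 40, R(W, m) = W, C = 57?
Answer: 7739/285 ≈ 27.154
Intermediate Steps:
n = 0
X(o, F) = 5*F (X(o, F) = 5*(F + 0) = 5*F)
7739/X(D, C) = 7739/((5*57)) = 7739/285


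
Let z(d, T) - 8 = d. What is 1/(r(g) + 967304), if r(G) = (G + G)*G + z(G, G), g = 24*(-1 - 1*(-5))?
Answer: 1/985840 ≈ 1.0144e-6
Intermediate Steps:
g = 96 (g = 24*(-1 + 5) = 24*4 = 96)
z(d, T) = 8 + d
r(G) = 8 + G + 2*G² (r(G) = (G + G)*G + (8 + G) = (2*G)*G + (8 + G) = 2*G² + (8 + G) = 8 + G + 2*G²)
1/(r(g) + 967304) = 1/((8 + 96 + 2*96²) + 967304) = 1/((8 + 96 + 2*9216) + 967304) = 1/((8 + 96 + 18432) + 967304) = 1/(18536 + 967304) = 1/985840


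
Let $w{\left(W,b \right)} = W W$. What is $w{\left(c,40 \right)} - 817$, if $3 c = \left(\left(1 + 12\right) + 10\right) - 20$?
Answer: $-816$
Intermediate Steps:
$c = 1$ ($c = \frac{\left(\left(1 + 12\right) + 10\right) - 20}{3} = \frac{\left(13 + 10\right) - 20}{3} = \frac{23 - 20}{3} = \frac{1}{3} \cdot 3 = 1$)
$w{\left(W,b \right)} = W^{2}$
$w{\left(c,40 \right)} - 817 = 1^{2} - 817 = 1 - 817 = -816$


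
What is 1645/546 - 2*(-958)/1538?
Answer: 255439/59982 ≈ 4.2586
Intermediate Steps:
1645/546 - 2*(-958)/1538 = 1645*(1/546) + 1916*(1/1538) = 235/78 + 958/769 = 255439/59982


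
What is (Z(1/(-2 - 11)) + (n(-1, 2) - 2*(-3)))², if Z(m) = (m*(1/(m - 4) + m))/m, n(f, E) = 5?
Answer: 54125449/474721 ≈ 114.02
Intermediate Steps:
Z(m) = m + 1/(-4 + m) (Z(m) = (m*(1/(-4 + m) + m))/m = (m*(m + 1/(-4 + m)))/m = m + 1/(-4 + m))
(Z(1/(-2 - 11)) + (n(-1, 2) - 2*(-3)))² = ((1 + (1/(-2 - 11))² - 4/(-2 - 11))/(-4 + 1/(-2 - 11)) + (5 - 2*(-3)))² = ((1 + (1/(-13))² - 4/(-13))/(-4 + 1/(-13)) + (5 + 6))² = ((1 + (-1/13)² - 4*(-1/13))/(-4 - 1/13) + 11)² = ((1 + 1/169 + 4/13)/(-53/13) + 11)² = (-13/53*222/169 + 11)² = (-222/689 + 11)² = (7357/689)² = 54125449/474721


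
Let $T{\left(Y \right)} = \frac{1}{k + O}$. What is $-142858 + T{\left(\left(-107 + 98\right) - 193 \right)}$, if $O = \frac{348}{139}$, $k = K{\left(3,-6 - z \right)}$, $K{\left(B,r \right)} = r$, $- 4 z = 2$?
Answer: $- \frac{119000992}{833} \approx -1.4286 \cdot 10^{5}$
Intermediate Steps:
$z = - \frac{1}{2}$ ($z = \left(- \frac{1}{4}\right) 2 = - \frac{1}{2} \approx -0.5$)
$k = - \frac{11}{2}$ ($k = -6 - - \frac{1}{2} = -6 + \frac{1}{2} = - \frac{11}{2} \approx -5.5$)
$O = \frac{348}{139}$ ($O = 348 \cdot \frac{1}{139} = \frac{348}{139} \approx 2.5036$)
$T{\left(Y \right)} = - \frac{278}{833}$ ($T{\left(Y \right)} = \frac{1}{- \frac{11}{2} + \frac{348}{139}} = \frac{1}{- \frac{833}{278}} = - \frac{278}{833}$)
$-142858 + T{\left(\left(-107 + 98\right) - 193 \right)} = -142858 - \frac{278}{833} = - \frac{119000992}{833}$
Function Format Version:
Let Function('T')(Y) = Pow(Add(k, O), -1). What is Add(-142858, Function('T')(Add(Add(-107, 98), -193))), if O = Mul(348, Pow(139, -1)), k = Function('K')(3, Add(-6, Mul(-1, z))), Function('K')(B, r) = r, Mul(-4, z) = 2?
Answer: Rational(-119000992, 833) ≈ -1.4286e+5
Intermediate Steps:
z = Rational(-1, 2) (z = Mul(Rational(-1, 4), 2) = Rational(-1, 2) ≈ -0.50000)
k = Rational(-11, 2) (k = Add(-6, Mul(-1, Rational(-1, 2))) = Add(-6, Rational(1, 2)) = Rational(-11, 2) ≈ -5.5000)
O = Rational(348, 139) (O = Mul(348, Rational(1, 139)) = Rational(348, 139) ≈ 2.5036)
Function('T')(Y) = Rational(-278, 833) (Function('T')(Y) = Pow(Add(Rational(-11, 2), Rational(348, 139)), -1) = Pow(Rational(-833, 278), -1) = Rational(-278, 833))
Add(-142858, Function('T')(Add(Add(-107, 98), -193))) = Add(-142858, Rational(-278, 833)) = Rational(-119000992, 833)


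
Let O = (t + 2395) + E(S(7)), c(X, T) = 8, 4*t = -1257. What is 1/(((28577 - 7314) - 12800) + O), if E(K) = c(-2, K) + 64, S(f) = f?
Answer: 4/42463 ≈ 9.4200e-5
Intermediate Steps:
t = -1257/4 (t = (¼)*(-1257) = -1257/4 ≈ -314.25)
E(K) = 72 (E(K) = 8 + 64 = 72)
O = 8611/4 (O = (-1257/4 + 2395) + 72 = 8323/4 + 72 = 8611/4 ≈ 2152.8)
1/(((28577 - 7314) - 12800) + O) = 1/(((28577 - 7314) - 12800) + 8611/4) = 1/((21263 - 12800) + 8611/4) = 1/(8463 + 8611/4) = 1/(42463/4) = 4/42463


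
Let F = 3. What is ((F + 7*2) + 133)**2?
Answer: 22500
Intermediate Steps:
((F + 7*2) + 133)**2 = ((3 + 7*2) + 133)**2 = ((3 + 14) + 133)**2 = (17 + 133)**2 = 150**2 = 22500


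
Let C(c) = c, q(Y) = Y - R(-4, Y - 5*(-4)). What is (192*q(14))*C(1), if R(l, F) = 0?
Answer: 2688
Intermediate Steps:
q(Y) = Y (q(Y) = Y - 1*0 = Y + 0 = Y)
(192*q(14))*C(1) = (192*14)*1 = 2688*1 = 2688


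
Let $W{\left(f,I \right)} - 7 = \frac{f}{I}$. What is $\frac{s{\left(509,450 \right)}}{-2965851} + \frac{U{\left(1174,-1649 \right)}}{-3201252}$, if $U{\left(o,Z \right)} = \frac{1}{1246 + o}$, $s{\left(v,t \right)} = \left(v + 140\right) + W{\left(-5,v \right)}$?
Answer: $- \frac{862242342054773}{3898352308259621520} \approx -0.00022118$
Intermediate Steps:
$W{\left(f,I \right)} = 7 + \frac{f}{I}$
$s{\left(v,t \right)} = 147 + v - \frac{5}{v}$ ($s{\left(v,t \right)} = \left(v + 140\right) + \left(7 - \frac{5}{v}\right) = \left(140 + v\right) + \left(7 - \frac{5}{v}\right) = 147 + v - \frac{5}{v}$)
$\frac{s{\left(509,450 \right)}}{-2965851} + \frac{U{\left(1174,-1649 \right)}}{-3201252} = \frac{147 + 509 - \frac{5}{509}}{-2965851} + \frac{1}{\left(1246 + 1174\right) \left(-3201252\right)} = \left(147 + 509 - \frac{5}{509}\right) \left(- \frac{1}{2965851}\right) + \frac{1}{2420} \left(- \frac{1}{3201252}\right) = \frac{333899}{509} \left(- \frac{1}{2965851}\right) - \frac{1}{7747029840} = - \frac{333899}{1509618159} - \frac{1}{7747029840} = - \frac{862242342054773}{3898352308259621520}$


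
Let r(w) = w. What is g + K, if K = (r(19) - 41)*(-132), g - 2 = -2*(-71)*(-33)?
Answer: -1780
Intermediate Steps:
g = -4684 (g = 2 - 2*(-71)*(-33) = 2 + 142*(-33) = 2 - 4686 = -4684)
K = 2904 (K = (19 - 41)*(-132) = -22*(-132) = 2904)
g + K = -4684 + 2904 = -1780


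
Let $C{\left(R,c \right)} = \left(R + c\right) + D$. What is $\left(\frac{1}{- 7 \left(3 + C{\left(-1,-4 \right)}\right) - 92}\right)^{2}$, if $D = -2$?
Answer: $\frac{1}{4096} \approx 0.00024414$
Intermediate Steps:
$C{\left(R,c \right)} = -2 + R + c$ ($C{\left(R,c \right)} = \left(R + c\right) - 2 = -2 + R + c$)
$\left(\frac{1}{- 7 \left(3 + C{\left(-1,-4 \right)}\right) - 92}\right)^{2} = \left(\frac{1}{- 7 \left(3 - 7\right) - 92}\right)^{2} = \left(\frac{1}{\left(-7\right) \left(-4\right) - 92}\right)^{2} = \left(\frac{1}{28 - 92}\right)^{2} = \left(\frac{1}{-64}\right)^{2} = \left(- \frac{1}{64}\right)^{2} = \frac{1}{4096}$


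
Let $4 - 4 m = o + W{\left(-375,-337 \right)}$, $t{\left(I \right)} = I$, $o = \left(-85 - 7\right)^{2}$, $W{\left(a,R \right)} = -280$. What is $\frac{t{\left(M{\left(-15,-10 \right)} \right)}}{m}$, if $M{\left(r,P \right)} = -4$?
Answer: $\frac{4}{2045} \approx 0.001956$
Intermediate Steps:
$o = 8464$ ($o = \left(-92\right)^{2} = 8464$)
$m = -2045$ ($m = 1 - \frac{8464 - 280}{4} = 1 - 2046 = -2045$)
$\frac{t{\left(M{\left(-15,-10 \right)} \right)}}{m} = - \frac{4}{-2045} = \left(-4\right) \left(- \frac{1}{2045}\right) = \frac{4}{2045}$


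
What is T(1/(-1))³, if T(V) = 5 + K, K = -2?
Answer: 27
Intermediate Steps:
T(V) = 3 (T(V) = 5 - 2 = 3)
T(1/(-1))³ = 3³ = 27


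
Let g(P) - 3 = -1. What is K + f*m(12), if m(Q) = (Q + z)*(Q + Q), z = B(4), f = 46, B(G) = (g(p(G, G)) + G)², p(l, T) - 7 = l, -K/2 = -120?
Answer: 53232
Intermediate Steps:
K = 240 (K = -2*(-120) = 240)
p(l, T) = 7 + l
g(P) = 2 (g(P) = 3 - 1 = 2)
B(G) = (2 + G)²
z = 36 (z = (2 + 4)² = 6² = 36)
m(Q) = 2*Q*(36 + Q) (m(Q) = (Q + 36)*(Q + Q) = (36 + Q)*(2*Q) = 2*Q*(36 + Q))
K + f*m(12) = 240 + 46*(2*12*(36 + 12)) = 240 + 46*(2*12*48) = 240 + 46*1152 = 240 + 52992 = 53232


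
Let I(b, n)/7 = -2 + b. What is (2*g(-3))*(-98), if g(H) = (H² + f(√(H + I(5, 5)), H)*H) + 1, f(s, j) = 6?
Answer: 1568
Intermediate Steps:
I(b, n) = -14 + 7*b (I(b, n) = 7*(-2 + b) = -14 + 7*b)
g(H) = 1 + H² + 6*H (g(H) = (H² + 6*H) + 1 = 1 + H² + 6*H)
(2*g(-3))*(-98) = (2*(1 + (-3)² + 6*(-3)))*(-98) = (2*(1 + 9 - 18))*(-98) = (2*(-8))*(-98) = -16*(-98) = 1568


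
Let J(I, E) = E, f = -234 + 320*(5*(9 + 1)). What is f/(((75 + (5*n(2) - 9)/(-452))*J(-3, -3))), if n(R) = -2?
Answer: -7126232/101757 ≈ -70.032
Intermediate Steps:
f = 15766 (f = -234 + 320*(5*10) = -234 + 320*50 = -234 + 16000 = 15766)
f/(((75 + (5*n(2) - 9)/(-452))*J(-3, -3))) = 15766/(((75 + (5*(-2) - 9)/(-452))*(-3))) = 15766/(((75 + (-10 - 9)*(-1/452))*(-3))) = 15766/(((75 - 19*(-1/452))*(-3))) = 15766/(((75 + 19/452)*(-3))) = 15766/(((33919/452)*(-3))) = 15766/(-101757/452) = 15766*(-452/101757) = -7126232/101757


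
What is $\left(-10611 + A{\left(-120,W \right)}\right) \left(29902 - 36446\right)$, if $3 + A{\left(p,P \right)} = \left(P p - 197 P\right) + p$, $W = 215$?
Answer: $516249616$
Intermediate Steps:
$A{\left(p,P \right)} = -3 + p - 197 P + P p$ ($A{\left(p,P \right)} = -3 + \left(\left(P p - 197 P\right) + p\right) = -3 + \left(\left(- 197 P + P p\right) + p\right) = -3 + \left(p - 197 P + P p\right) = -3 + p - 197 P + P p$)
$\left(-10611 + A{\left(-120,W \right)}\right) \left(29902 - 36446\right) = \left(-10611 - 68278\right) \left(29902 - 36446\right) = \left(-10611 - 68278\right) \left(-6544\right) = \left(-78889\right) \left(-6544\right) = 516249616$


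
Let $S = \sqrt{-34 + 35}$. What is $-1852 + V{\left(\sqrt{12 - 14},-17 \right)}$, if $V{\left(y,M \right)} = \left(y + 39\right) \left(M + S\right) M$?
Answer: $8756 + 272 i \sqrt{2} \approx 8756.0 + 384.67 i$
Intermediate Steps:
$S = 1$ ($S = \sqrt{1} = 1$)
$V{\left(y,M \right)} = M \left(1 + M\right) \left(39 + y\right)$ ($V{\left(y,M \right)} = \left(y + 39\right) \left(M + 1\right) M = \left(39 + y\right) \left(1 + M\right) M = \left(1 + M\right) \left(39 + y\right) M = M \left(1 + M\right) \left(39 + y\right)$)
$-1852 + V{\left(\sqrt{12 - 14},-17 \right)} = -1852 - 17 \left(39 + \sqrt{12 - 14} + 39 \left(-17\right) - 17 \sqrt{12 - 14}\right) = -1852 - 17 \left(39 + \sqrt{-2} - 663 - 17 \sqrt{-2}\right) = -1852 - 17 \left(39 + i \sqrt{2} - 663 - 17 i \sqrt{2}\right) = -1852 - 17 \left(-624 - 16 i \sqrt{2}\right) = -1852 + \left(10608 + 272 i \sqrt{2}\right) = 8756 + 272 i \sqrt{2}$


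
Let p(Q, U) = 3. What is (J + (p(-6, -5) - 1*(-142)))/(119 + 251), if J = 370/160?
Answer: 2357/5920 ≈ 0.39814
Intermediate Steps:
J = 37/16 (J = 370*(1/160) = 37/16 ≈ 2.3125)
(J + (p(-6, -5) - 1*(-142)))/(119 + 251) = (37/16 + (3 - 1*(-142)))/(119 + 251) = (37/16 + (3 + 142))/370 = (37/16 + 145)*(1/370) = (2357/16)*(1/370) = 2357/5920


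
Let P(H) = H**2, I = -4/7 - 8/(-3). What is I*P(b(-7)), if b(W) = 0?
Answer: 0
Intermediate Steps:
I = 44/21 (I = -4*1/7 - 8*(-1/3) = -4/7 + 8/3 = 44/21 ≈ 2.0952)
I*P(b(-7)) = (44/21)*0**2 = (44/21)*0 = 0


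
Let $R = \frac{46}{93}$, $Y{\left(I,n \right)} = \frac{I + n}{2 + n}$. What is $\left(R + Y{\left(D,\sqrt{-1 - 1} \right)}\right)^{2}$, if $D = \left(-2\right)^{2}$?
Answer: $\frac{- 88327 i + 64496 \sqrt{2}}{8649 \left(- i + 2 \sqrt{2}\right)} \approx 4.449 - 2.0377 i$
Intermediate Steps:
$D = 4$
$Y{\left(I,n \right)} = \frac{I + n}{2 + n}$
$R = \frac{46}{93}$ ($R = 46 \cdot \frac{1}{93} = \frac{46}{93} \approx 0.49462$)
$\left(R + Y{\left(D,\sqrt{-1 - 1} \right)}\right)^{2} = \left(\frac{46}{93} + \frac{4 + \sqrt{-1 - 1}}{2 + \sqrt{-1 - 1}}\right)^{2} = \left(\frac{46}{93} + \frac{4 + \sqrt{-2}}{2 + \sqrt{-2}}\right)^{2} = \left(\frac{46}{93} + \frac{4 + i \sqrt{2}}{2 + i \sqrt{2}}\right)^{2}$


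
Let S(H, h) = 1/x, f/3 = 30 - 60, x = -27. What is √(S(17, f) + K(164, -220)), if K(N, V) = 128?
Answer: √10365/9 ≈ 11.312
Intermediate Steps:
f = -90 (f = 3*(30 - 60) = 3*(-30) = -90)
S(H, h) = -1/27 (S(H, h) = 1/(-27) = -1/27)
√(S(17, f) + K(164, -220)) = √(-1/27 + 128) = √(3455/27) = √10365/9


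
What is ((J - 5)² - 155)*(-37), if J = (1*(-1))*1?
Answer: 4403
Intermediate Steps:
J = -1 (J = -1*1 = -1)
((J - 5)² - 155)*(-37) = ((-1 - 5)² - 155)*(-37) = ((-6)² - 155)*(-37) = (36 - 155)*(-37) = -119*(-37) = 4403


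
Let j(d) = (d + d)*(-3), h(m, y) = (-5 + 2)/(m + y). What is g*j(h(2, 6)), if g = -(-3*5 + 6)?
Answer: 81/4 ≈ 20.250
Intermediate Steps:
h(m, y) = -3/(m + y)
j(d) = -6*d (j(d) = (2*d)*(-3) = -6*d)
g = 9 (g = -(-15 + 6) = -1*(-9) = 9)
g*j(h(2, 6)) = 9*(-(-18)/(2 + 6)) = 9*(-(-18)/8) = 9*(-6*(-3/8)) = 9*(9/4) = 81/4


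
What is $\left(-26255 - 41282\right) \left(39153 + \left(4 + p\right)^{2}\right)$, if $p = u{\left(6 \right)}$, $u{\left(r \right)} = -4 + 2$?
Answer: $-2644546309$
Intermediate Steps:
$u{\left(r \right)} = -2$
$p = -2$
$\left(-26255 - 41282\right) \left(39153 + \left(4 + p\right)^{2}\right) = \left(-26255 - 41282\right) \left(39153 + \left(4 - 2\right)^{2}\right) = - 67537 \left(39153 + 2^{2}\right) = - 67537 \left(39153 + 4\right) = \left(-67537\right) 39157 = -2644546309$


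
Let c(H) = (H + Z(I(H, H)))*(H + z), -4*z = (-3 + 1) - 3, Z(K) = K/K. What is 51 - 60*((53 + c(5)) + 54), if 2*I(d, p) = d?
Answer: -8619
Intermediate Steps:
I(d, p) = d/2
Z(K) = 1
z = 5/4 (z = -((-3 + 1) - 3)/4 = -(-2 - 3)/4 = -¼*(-5) = 5/4 ≈ 1.2500)
c(H) = (1 + H)*(5/4 + H) (c(H) = (H + 1)*(H + 5/4) = (1 + H)*(5/4 + H))
51 - 60*((53 + c(5)) + 54) = 51 - 60*((53 + (5/4 + 5² + (9/4)*5)) + 54) = 51 - 60*((53 + (5/4 + 25 + 45/4)) + 54) = 51 - 60*((53 + 75/2) + 54) = 51 - 60*(181/2 + 54) = 51 - 60*289/2 = 51 - 8670 = -8619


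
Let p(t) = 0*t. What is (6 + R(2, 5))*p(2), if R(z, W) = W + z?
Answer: 0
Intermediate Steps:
p(t) = 0
(6 + R(2, 5))*p(2) = (6 + (5 + 2))*0 = (6 + 7)*0 = 13*0 = 0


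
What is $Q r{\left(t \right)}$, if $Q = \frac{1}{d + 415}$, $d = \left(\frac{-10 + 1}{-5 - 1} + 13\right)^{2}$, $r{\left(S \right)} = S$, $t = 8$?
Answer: $\frac{32}{2501} \approx 0.012795$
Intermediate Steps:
$d = \frac{841}{4}$ ($d = \left(- \frac{9}{-6} + 13\right)^{2} = \left(\left(-9\right) \left(- \frac{1}{6}\right) + 13\right)^{2} = \left(\frac{3}{2} + 13\right)^{2} = \left(\frac{29}{2}\right)^{2} = \frac{841}{4} \approx 210.25$)
$Q = \frac{4}{2501}$ ($Q = \frac{1}{\frac{841}{4} + 415} = \frac{1}{\frac{2501}{4}} = \frac{4}{2501} \approx 0.0015994$)
$Q r{\left(t \right)} = \frac{4}{2501} \cdot 8 = \frac{32}{2501}$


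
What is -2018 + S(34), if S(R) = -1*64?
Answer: -2082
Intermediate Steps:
S(R) = -64
-2018 + S(34) = -2018 - 64 = -2082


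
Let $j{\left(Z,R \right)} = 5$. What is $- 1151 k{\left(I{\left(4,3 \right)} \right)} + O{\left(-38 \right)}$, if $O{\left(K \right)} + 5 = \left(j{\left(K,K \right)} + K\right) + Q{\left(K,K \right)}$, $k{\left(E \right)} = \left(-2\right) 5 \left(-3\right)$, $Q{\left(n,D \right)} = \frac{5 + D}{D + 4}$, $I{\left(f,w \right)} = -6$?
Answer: $- \frac{1175279}{34} \approx -34567.0$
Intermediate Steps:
$Q{\left(n,D \right)} = \frac{5 + D}{4 + D}$
$k{\left(E \right)} = 30$ ($k{\left(E \right)} = \left(-10\right) \left(-3\right) = 30$)
$O{\left(K \right)} = K + \frac{5 + K}{4 + K}$ ($O{\left(K \right)} = -5 + \left(\left(5 + K\right) + \frac{5 + K}{4 + K}\right) = -5 + \left(5 + K + \frac{5 + K}{4 + K}\right) = K + \frac{5 + K}{4 + K}$)
$- 1151 k{\left(I{\left(4,3 \right)} \right)} + O{\left(-38 \right)} = \left(-1151\right) 30 + \frac{5 - 38 - 38 \left(4 - 38\right)}{4 - 38} = -34530 + \frac{5 - 38 - -1292}{-34} = -34530 - \frac{5 - 38 + 1292}{34} = -34530 - \frac{1259}{34} = - \frac{1175279}{34}$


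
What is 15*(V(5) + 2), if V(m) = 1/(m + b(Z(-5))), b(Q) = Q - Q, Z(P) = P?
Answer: 33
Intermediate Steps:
b(Q) = 0
V(m) = 1/m (V(m) = 1/(m + 0) = 1/m)
15*(V(5) + 2) = 15*(1/5 + 2) = 15*(11/5) = 33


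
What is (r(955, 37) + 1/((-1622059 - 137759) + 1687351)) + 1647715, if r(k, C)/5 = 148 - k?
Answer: 119112558559/72467 ≈ 1.6437e+6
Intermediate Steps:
r(k, C) = 740 - 5*k (r(k, C) = 5*(148 - k) = 740 - 5*k)
(r(955, 37) + 1/((-1622059 - 137759) + 1687351)) + 1647715 = ((740 - 5*955) + 1/((-1622059 - 137759) + 1687351)) + 1647715 = ((740 - 4775) + 1/(-1759818 + 1687351)) + 1647715 = (-4035 + 1/(-72467)) + 1647715 = (-4035 - 1/72467) + 1647715 = -292404346/72467 + 1647715 = 119112558559/72467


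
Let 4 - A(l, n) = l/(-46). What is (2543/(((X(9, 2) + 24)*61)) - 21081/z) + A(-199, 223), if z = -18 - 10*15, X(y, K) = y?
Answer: 327772997/2592744 ≈ 126.42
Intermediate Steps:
A(l, n) = 4 + l/46 (A(l, n) = 4 - l/(-46) = 4 - l*(-1)/46 = 4 - (-1)*l/46 = 4 + l/46)
z = -168 (z = -18 - 150 = -168)
(2543/(((X(9, 2) + 24)*61)) - 21081/z) + A(-199, 223) = (2543/(((9 + 24)*61)) - 21081/(-168)) + (4 + (1/46)*(-199)) = (2543/((33*61)) - 21081*(-1/168)) + (4 - 199/46) = (2543/2013 + 7027/56) - 15/46 = 14287759/112728 - 15/46 = 327772997/2592744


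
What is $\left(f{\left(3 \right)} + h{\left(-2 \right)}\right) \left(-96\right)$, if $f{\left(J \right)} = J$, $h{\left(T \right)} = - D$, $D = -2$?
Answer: $-480$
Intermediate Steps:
$h{\left(T \right)} = 2$ ($h{\left(T \right)} = \left(-1\right) \left(-2\right) = 2$)
$\left(f{\left(3 \right)} + h{\left(-2 \right)}\right) \left(-96\right) = \left(3 + 2\right) \left(-96\right) = 5 \left(-96\right) = -480$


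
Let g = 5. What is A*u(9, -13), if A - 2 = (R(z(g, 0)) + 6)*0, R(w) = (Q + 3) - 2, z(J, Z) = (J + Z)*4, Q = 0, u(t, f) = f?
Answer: -26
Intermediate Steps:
z(J, Z) = 4*J + 4*Z
R(w) = 1 (R(w) = (0 + 3) - 2 = 3 - 2 = 1)
A = 2 (A = 2 + (1 + 6)*0 = 2 + 7*0 = 2 + 0 = 2)
A*u(9, -13) = 2*(-13) = -26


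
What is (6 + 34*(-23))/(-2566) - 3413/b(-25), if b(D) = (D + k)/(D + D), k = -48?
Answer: -218915626/93659 ≈ -2337.4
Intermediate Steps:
b(D) = (-48 + D)/(2*D) (b(D) = (D - 48)/(D + D) = (-48 + D)/((2*D)) = (-48 + D)*(1/(2*D)) = (-48 + D)/(2*D))
(6 + 34*(-23))/(-2566) - 3413/b(-25) = (6 + 34*(-23))/(-2566) - 3413*(-50/(-48 - 25)) = (6 - 782)*(-1/2566) - 3413/((1/2)*(-1/25)*(-73)) = -776*(-1/2566) - 3413/73/50 = 388/1283 - 3413*50/73 = 388/1283 - 170650/73 = -218915626/93659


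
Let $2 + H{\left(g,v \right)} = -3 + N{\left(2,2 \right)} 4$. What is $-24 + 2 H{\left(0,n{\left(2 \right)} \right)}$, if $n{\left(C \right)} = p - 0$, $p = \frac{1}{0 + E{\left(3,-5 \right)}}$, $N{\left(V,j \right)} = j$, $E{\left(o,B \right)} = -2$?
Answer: $-18$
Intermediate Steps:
$p = - \frac{1}{2}$ ($p = \frac{1}{0 - 2} = \frac{1}{-2} = - \frac{1}{2} \approx -0.5$)
$n{\left(C \right)} = - \frac{1}{2}$ ($n{\left(C \right)} = - \frac{1}{2} - 0 = - \frac{1}{2} + 0 = - \frac{1}{2}$)
$H{\left(g,v \right)} = 3$ ($H{\left(g,v \right)} = -2 + \left(-3 + 2 \cdot 4\right) = -2 + \left(-3 + 8\right) = -2 + 5 = 3$)
$-24 + 2 H{\left(0,n{\left(2 \right)} \right)} = -24 + 2 \cdot 3 = -24 + 6 = -18$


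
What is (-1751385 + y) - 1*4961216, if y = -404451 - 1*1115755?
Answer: -8232807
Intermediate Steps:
y = -1520206 (y = -404451 - 1115755 = -1520206)
(-1751385 + y) - 1*4961216 = (-1751385 - 1520206) - 1*4961216 = -3271591 - 4961216 = -8232807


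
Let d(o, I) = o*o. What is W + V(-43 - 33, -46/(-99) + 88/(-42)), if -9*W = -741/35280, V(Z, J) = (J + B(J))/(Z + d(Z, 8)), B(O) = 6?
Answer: 342899/110602800 ≈ 0.0031003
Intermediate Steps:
d(o, I) = o²
V(Z, J) = (6 + J)/(Z + Z²) (V(Z, J) = (J + 6)/(Z + Z²) = (6 + J)/(Z + Z²))
W = 247/105840 (W = -(-247)/(3*35280) = -⅑*(-247/11760) = 247/105840 ≈ 0.0023337)
W + V(-43 - 33, -46/(-99) + 88/(-42)) = 247/105840 + (6 + (-46/(-99) + 88/(-42)))/((-43 - 33)*(1 + (-43 - 33))) = 247/105840 + (6 + (-46*(-1/99) + 88*(-1/42)))/((-76)*(1 - 76)) = 247/105840 - 1/76*(6 + (46/99 - 44/21))/(-75) = 247/105840 - 1/76*(-1/75)*(6 - 1130/693) = 247/105840 - 1/76*(-1/75)*3028/693 = 247/105840 + 757/987525 = 342899/110602800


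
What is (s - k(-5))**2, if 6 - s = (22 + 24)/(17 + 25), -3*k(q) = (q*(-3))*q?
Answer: 178084/441 ≈ 403.82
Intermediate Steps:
k(q) = q**2 (k(q) = -q*(-3)*q/3 = -(-3*q)*q/3 = -(-1)*q**2 = q**2)
s = 103/21 (s = 6 - (22 + 24)/(17 + 25) = 6 - 46/42 = 6 - 1*23/21 = 6 - 23/21 = 103/21 ≈ 4.9048)
(s - k(-5))**2 = (103/21 - 1*(-5)**2)**2 = (103/21 - 1*25)**2 = (103/21 - 25)**2 = (-422/21)**2 = 178084/441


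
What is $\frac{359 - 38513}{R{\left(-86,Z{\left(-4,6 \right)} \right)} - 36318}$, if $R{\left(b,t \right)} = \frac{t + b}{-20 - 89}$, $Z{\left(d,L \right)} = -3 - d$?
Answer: $\frac{4158786}{3958577} \approx 1.0506$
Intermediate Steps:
$R{\left(b,t \right)} = - \frac{b}{109} - \frac{t}{109}$ ($R{\left(b,t \right)} = \frac{b + t}{-109} = \left(b + t\right) \left(- \frac{1}{109}\right) = - \frac{b}{109} - \frac{t}{109}$)
$\frac{359 - 38513}{R{\left(-86,Z{\left(-4,6 \right)} \right)} - 36318} = \frac{359 - 38513}{\left(\left(- \frac{1}{109}\right) \left(-86\right) - \frac{-3 - -4}{109}\right) - 36318} = - \frac{38154}{\left(\frac{86}{109} - \frac{-3 + 4}{109}\right) - 36318} = - \frac{38154}{\left(\frac{86}{109} - \frac{1}{109}\right) - 36318} = - \frac{38154}{\frac{85}{109} - 36318} = - \frac{38154}{- \frac{3958577}{109}} = \left(-38154\right) \left(- \frac{109}{3958577}\right) = \frac{4158786}{3958577}$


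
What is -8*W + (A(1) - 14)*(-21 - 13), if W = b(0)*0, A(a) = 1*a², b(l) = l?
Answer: 442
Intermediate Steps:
A(a) = a²
W = 0 (W = 0*0 = 0)
-8*W + (A(1) - 14)*(-21 - 13) = -8*0 + (1² - 14)*(-21 - 13) = 0 + (1 - 14)*(-34) = 0 - 13*(-34) = 0 + 442 = 442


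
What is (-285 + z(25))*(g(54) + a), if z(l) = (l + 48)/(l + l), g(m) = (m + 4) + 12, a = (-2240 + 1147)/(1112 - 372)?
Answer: -718873139/37000 ≈ -19429.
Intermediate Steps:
a = -1093/740 ≈ -1.4770
g(m) = 16 + m (g(m) = (4 + m) + 12 = 16 + m)
z(l) = (48 + l)/(2*l) (z(l) = (48 + l)/((2*l)) = (48 + l)*(1/(2*l)) = (48 + l)/(2*l))
(-285 + z(25))*(g(54) + a) = (-285 + (1/2)*(48 + 25)/25)*((16 + 54) - 1093/740) = (-285 + (1/2)*(1/25)*73)*(70 - 1093/740) = (-285 + 73/50)*(50707/740) = -14177/50*50707/740 = -718873139/37000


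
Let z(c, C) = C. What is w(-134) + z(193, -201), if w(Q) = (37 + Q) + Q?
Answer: -432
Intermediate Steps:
w(Q) = 37 + 2*Q
w(-134) + z(193, -201) = (37 + 2*(-134)) - 201 = (37 - 268) - 201 = -231 - 201 = -432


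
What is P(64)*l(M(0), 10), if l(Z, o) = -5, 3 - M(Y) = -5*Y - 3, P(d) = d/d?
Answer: -5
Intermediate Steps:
P(d) = 1
M(Y) = 6 + 5*Y (M(Y) = 3 - (-5*Y - 3) = 3 - (-3 - 5*Y) = 3 + (3 + 5*Y) = 6 + 5*Y)
P(64)*l(M(0), 10) = 1*(-5) = -5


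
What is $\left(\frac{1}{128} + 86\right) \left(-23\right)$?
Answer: $- \frac{253207}{128} \approx -1978.2$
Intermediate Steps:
$\left(\frac{1}{128} + 86\right) \left(-23\right) = \frac{11009}{128} \left(-23\right) = - \frac{253207}{128}$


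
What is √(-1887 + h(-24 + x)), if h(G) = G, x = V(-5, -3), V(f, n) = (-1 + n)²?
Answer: I*√1895 ≈ 43.532*I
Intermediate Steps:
x = 16 (x = (-1 - 3)² = (-4)² = 16)
√(-1887 + h(-24 + x)) = √(-1887 + (-24 + 16)) = √(-1887 - 8) = √(-1895) = I*√1895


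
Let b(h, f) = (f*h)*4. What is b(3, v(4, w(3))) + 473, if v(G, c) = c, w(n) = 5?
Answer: 533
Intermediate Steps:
b(h, f) = 4*f*h
b(3, v(4, w(3))) + 473 = 4*5*3 + 473 = 60 + 473 = 533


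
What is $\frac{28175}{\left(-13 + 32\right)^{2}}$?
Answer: $\frac{28175}{361} \approx 78.047$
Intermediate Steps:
$\frac{28175}{\left(-13 + 32\right)^{2}} = \frac{28175}{19^{2}} = \frac{28175}{361}$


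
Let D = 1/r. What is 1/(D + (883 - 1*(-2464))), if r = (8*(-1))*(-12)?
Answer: 96/321313 ≈ 0.00029877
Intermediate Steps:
r = 96 (r = -8*(-12) = 96)
D = 1/96 ≈ 0.010417
1/(D + (883 - 1*(-2464))) = 1/(1/96 + (883 - 1*(-2464))) = 1/(1/96 + (883 + 2464)) = 1/(1/96 + 3347) = 1/(321313/96) = 96/321313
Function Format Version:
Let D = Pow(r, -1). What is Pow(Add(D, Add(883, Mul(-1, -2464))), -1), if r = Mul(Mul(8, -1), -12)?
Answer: Rational(96, 321313) ≈ 0.00029877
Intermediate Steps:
r = 96 (r = Mul(-8, -12) = 96)
D = Rational(1, 96) (D = Pow(96, -1) = Rational(1, 96) ≈ 0.010417)
Pow(Add(D, Add(883, Mul(-1, -2464))), -1) = Pow(Add(Rational(1, 96), Add(883, Mul(-1, -2464))), -1) = Pow(Add(Rational(1, 96), Add(883, 2464)), -1) = Pow(Add(Rational(1, 96), 3347), -1) = Pow(Rational(321313, 96), -1) = Rational(96, 321313)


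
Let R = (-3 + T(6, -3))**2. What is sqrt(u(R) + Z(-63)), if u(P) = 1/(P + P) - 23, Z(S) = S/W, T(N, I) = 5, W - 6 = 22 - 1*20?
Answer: I*sqrt(123)/2 ≈ 5.5453*I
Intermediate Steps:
W = 8 (W = 6 + (22 - 1*20) = 6 + (22 - 20) = 6 + 2 = 8)
Z(S) = S/8
R = 4 (R = (-3 + 5)**2 = 2**2 = 4)
u(P) = -23 + 1/(2*P) (u(P) = 1/(2*P) - 23 = -23 + 1/(2*P))
sqrt(u(R) + Z(-63)) = sqrt((-23 + (1/2)/4) + (1/8)*(-63)) = sqrt((-23 + (1/2)*(1/4)) - 63/8) = sqrt((-23 + 1/8) - 63/8) = sqrt(-183/8 - 63/8) = sqrt(-123/4) = I*sqrt(123)/2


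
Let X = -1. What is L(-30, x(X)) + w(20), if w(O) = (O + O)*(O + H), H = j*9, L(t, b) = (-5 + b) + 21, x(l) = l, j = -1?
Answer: 455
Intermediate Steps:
L(t, b) = 16 + b
H = -9 (H = -1*9 = -9)
w(O) = 2*O*(-9 + O) (w(O) = (O + O)*(O - 9) = (2*O)*(-9 + O) = 2*O*(-9 + O))
L(-30, x(X)) + w(20) = (16 - 1) + 2*20*(-9 + 20) = 15 + 2*20*11 = 15 + 440 = 455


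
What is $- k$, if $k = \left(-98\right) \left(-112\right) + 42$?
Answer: $-11018$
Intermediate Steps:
$k = 11018$ ($k = 10976 + 42 = 11018$)
$- k = \left(-1\right) 11018 = -11018$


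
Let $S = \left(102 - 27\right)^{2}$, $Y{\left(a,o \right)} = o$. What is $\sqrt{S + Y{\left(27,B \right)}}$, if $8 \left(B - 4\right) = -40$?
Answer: $2 \sqrt{1406} \approx 74.993$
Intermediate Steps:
$B = -1$ ($B = 4 + \frac{1}{8} \left(-40\right) = 4 - 5 = -1$)
$S = 5625$ ($S = 75^{2} = 5625$)
$\sqrt{S + Y{\left(27,B \right)}} = \sqrt{5625 - 1} = \sqrt{5624} = 2 \sqrt{1406}$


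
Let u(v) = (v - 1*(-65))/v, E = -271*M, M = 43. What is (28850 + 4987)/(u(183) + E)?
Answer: -6192171/2132251 ≈ -2.9041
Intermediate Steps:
E = -11653 (E = -271*43 = -11653)
u(v) = (65 + v)/v (u(v) = (v + 65)/v = (65 + v)/v)
(28850 + 4987)/(u(183) + E) = (28850 + 4987)/((65 + 183)/183 - 11653) = 33837/((1/183)*248 - 11653) = 33837/(248/183 - 11653) = 33837/(-2132251/183) = 33837*(-183/2132251) = -6192171/2132251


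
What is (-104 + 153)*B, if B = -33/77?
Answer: -21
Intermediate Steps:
B = -3/7 (B = -33*1/77 = -3/7 ≈ -0.42857)
(-104 + 153)*B = (-104 + 153)*(-3/7) = 49*(-3/7) = -21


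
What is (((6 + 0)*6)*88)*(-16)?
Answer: -50688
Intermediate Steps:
(((6 + 0)*6)*88)*(-16) = ((6*6)*88)*(-16) = (36*88)*(-16) = 3168*(-16) = -50688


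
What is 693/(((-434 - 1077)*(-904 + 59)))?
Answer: 693/1276795 ≈ 0.00054277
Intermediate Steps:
693/(((-434 - 1077)*(-904 + 59))) = 693/((-1511*(-845))) = 693/1276795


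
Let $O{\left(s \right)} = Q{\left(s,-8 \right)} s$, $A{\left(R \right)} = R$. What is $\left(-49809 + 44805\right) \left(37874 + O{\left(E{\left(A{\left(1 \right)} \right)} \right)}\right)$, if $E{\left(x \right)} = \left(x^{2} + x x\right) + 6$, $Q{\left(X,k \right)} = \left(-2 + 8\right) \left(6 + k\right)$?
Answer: $-189041112$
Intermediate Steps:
$Q{\left(X,k \right)} = 36 + 6 k$ ($Q{\left(X,k \right)} = 6 \left(6 + k\right) = 36 + 6 k$)
$E{\left(x \right)} = 6 + 2 x^{2}$ ($E{\left(x \right)} = \left(x^{2} + x^{2}\right) + 6 = 2 x^{2} + 6 = 6 + 2 x^{2}$)
$O{\left(s \right)} = - 12 s$ ($O{\left(s \right)} = \left(36 + 6 \left(-8\right)\right) s = \left(36 - 48\right) s = - 12 s$)
$\left(-49809 + 44805\right) \left(37874 + O{\left(E{\left(A{\left(1 \right)} \right)} \right)}\right) = \left(-49809 + 44805\right) \left(37874 - 12 \left(6 + 2 \cdot 1^{2}\right)\right) = - 5004 \left(37874 - 12 \left(6 + 2 \cdot 1\right)\right) = - 5004 \left(37874 - 12 \left(6 + 2\right)\right) = - 5004 \left(37874 - 96\right) = \left(-5004\right) 37778 = -189041112$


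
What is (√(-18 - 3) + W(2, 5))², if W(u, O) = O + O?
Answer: (10 + I*√21)² ≈ 79.0 + 91.651*I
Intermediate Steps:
W(u, O) = 2*O
(√(-18 - 3) + W(2, 5))² = (√(-18 - 3) + 2*5)² = (√(-21) + 10)² = (I*√21 + 10)² = (10 + I*√21)²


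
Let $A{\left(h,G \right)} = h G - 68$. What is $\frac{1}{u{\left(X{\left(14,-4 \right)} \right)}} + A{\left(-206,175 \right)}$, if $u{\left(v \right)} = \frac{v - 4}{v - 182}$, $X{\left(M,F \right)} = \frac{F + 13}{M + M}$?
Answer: $- \frac{3715067}{103} \approx -36069.0$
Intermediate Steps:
$A{\left(h,G \right)} = -68 + G h$ ($A{\left(h,G \right)} = G h - 68 = -68 + G h$)
$X{\left(M,F \right)} = \frac{13 + F}{2 M}$
$u{\left(v \right)} = \frac{-4 + v}{-182 + v}$
$\frac{1}{u{\left(X{\left(14,-4 \right)} \right)}} + A{\left(-206,175 \right)} = \frac{1}{\frac{1}{-182 + \frac{13 - 4}{2 \cdot 14}} \left(-4 + \frac{13 - 4}{2 \cdot 14}\right)} + \left(-68 + 175 \left(-206\right)\right) = \frac{1}{\frac{1}{-182 + \frac{1}{2} \cdot \frac{1}{14} \cdot 9} \left(-4 + \frac{1}{2} \cdot \frac{1}{14} \cdot 9\right)} - 36118 = \frac{1}{\frac{1}{-182 + \frac{9}{28}} \left(-4 + \frac{9}{28}\right)} - 36118 = \frac{1}{\frac{1}{- \frac{5087}{28}} \left(- \frac{103}{28}\right)} - 36118 = \frac{1}{\left(- \frac{28}{5087}\right) \left(- \frac{103}{28}\right)} - 36118 = \frac{1}{\frac{103}{5087}} - 36118 = \frac{5087}{103} - 36118 = - \frac{3715067}{103}$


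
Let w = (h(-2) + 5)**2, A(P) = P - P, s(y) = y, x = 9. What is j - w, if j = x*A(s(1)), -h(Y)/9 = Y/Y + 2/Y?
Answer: -25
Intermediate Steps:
A(P) = 0
h(Y) = -9 - 18/Y (h(Y) = -9*(Y/Y + 2/Y) = -9*(1 + 2/Y) = -9 - 18/Y)
j = 0 (j = 9*0 = 0)
w = 25 (w = ((-9 - 18/(-2)) + 5)**2 = ((-9 - 18*(-1/2)) + 5)**2 = ((-9 + 9) + 5)**2 = (0 + 5)**2 = 5**2 = 25)
j - w = 0 - 1*25 = 0 - 25 = -25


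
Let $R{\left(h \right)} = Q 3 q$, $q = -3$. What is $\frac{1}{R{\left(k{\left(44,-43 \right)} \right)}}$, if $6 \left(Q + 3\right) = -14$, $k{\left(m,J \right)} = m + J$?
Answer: $\frac{1}{48} \approx 0.020833$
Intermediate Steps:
$k{\left(m,J \right)} = J + m$
$Q = - \frac{16}{3}$ ($Q = -3 + \frac{1}{6} \left(-14\right) = -3 - \frac{7}{3} = - \frac{16}{3} \approx -5.3333$)
$R{\left(h \right)} = 48$ ($R{\left(h \right)} = \left(- \frac{16}{3}\right) 3 \left(-3\right) = \left(-16\right) \left(-3\right) = 48$)
$\frac{1}{R{\left(k{\left(44,-43 \right)} \right)}} = \frac{1}{48}$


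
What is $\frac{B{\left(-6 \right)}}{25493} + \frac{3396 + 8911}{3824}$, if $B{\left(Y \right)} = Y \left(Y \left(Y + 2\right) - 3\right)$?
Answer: $\frac{313260527}{97485232} \approx 3.2134$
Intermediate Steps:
$B{\left(Y \right)} = Y \left(-3 + Y \left(2 + Y\right)\right)$ ($B{\left(Y \right)} = Y \left(Y \left(2 + Y\right) - 3\right) = Y \left(-3 + Y \left(2 + Y\right)\right)$)
$\frac{B{\left(-6 \right)}}{25493} + \frac{3396 + 8911}{3824} = \frac{\left(-6\right) \left(-3 + \left(-6\right)^{2} + 2 \left(-6\right)\right)}{25493} + \frac{3396 + 8911}{3824} = - 6 \left(-3 + 36 - 12\right) \frac{1}{25493} + 12307 \cdot \frac{1}{3824} = \left(-6\right) 21 \cdot \frac{1}{25493} + \frac{12307}{3824} = \left(-126\right) \frac{1}{25493} + \frac{12307}{3824} = - \frac{126}{25493} + \frac{12307}{3824} = \frac{313260527}{97485232}$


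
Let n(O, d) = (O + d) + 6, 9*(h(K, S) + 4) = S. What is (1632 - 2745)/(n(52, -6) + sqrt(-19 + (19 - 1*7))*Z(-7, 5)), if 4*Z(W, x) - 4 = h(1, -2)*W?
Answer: -18751824/1035703 + 3025134*I*sqrt(7)/1035703 ≈ -18.105 + 7.7278*I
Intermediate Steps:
h(K, S) = -4 + S/9
n(O, d) = 6 + O + d
Z(W, x) = 1 - 19*W/18 (Z(W, x) = 1 + ((-4 + (1/9)*(-2))*W)/4 = 1 + ((-4 - 2/9)*W)/4 = 1 + (-38*W/9)/4 = 1 - 19*W/18)
(1632 - 2745)/(n(52, -6) + sqrt(-19 + (19 - 1*7))*Z(-7, 5)) = (1632 - 2745)/((6 + 52 - 6) + sqrt(-19 + (19 - 1*7))*(1 - 19/18*(-7))) = -1113/(52 + sqrt(-19 + (19 - 7))*(1 + 133/18)) = -1113/(52 + sqrt(-19 + 12)*(151/18)) = -1113/(52 + sqrt(-7)*(151/18)) = -1113/(52 + (I*sqrt(7))*(151/18)) = -1113/(52 + 151*I*sqrt(7)/18)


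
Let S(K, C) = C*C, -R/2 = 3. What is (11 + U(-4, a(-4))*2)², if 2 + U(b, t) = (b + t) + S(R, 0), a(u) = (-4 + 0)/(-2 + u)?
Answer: ⅑ ≈ 0.11111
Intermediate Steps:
R = -6 (R = -2*3 = -6)
a(u) = -4/(-2 + u)
S(K, C) = C²
U(b, t) = -2 + b + t (U(b, t) = -2 + ((b + t) + 0²) = -2 + ((b + t) + 0) = -2 + (b + t) = -2 + b + t)
(11 + U(-4, a(-4))*2)² = (11 + (-2 - 4 - 4/(-2 - 4))*2)² = (11 + (-2 - 4 - 4/(-6))*2)² = (11 + (-2 - 4 - 4*(-⅙))*2)² = (11 + (-2 - 4 + ⅔)*2)² = (11 - 16/3*2)² = (11 - 32/3)² = (⅓)² = ⅑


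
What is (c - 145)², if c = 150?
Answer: 25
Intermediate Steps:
(c - 145)² = (150 - 145)² = 5² = 25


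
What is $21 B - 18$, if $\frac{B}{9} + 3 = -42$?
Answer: $-8523$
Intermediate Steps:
$B = -405$ ($B = -27 + 9 \left(-42\right) = -27 - 378 = -405$)
$21 B - 18 = 21 \left(-405\right) - 18 = -8505 - 18 = -8523$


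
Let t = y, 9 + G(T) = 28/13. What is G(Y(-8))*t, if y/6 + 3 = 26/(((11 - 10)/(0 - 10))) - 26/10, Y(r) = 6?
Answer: 709152/65 ≈ 10910.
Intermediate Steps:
G(T) = -89/13 (G(T) = -9 + 28/13 = -89/13)
y = -7968/5 (y = -18 + 6*(26/(((11 - 10)/(0 - 10))) - 26/10) = -18 + 6*(26/((1/(-10))) - 26*⅒) = -18 + 6*(26/((1*(-⅒))) - 13/5) = -18 + 6*(26/(-⅒) - 13/5) = -18 + 6*(26*(-10) - 13/5) = -18 + 6*(-260 - 13/5) = -18 + 6*(-1313/5) = -18 - 7878/5 = -7968/5 ≈ -1593.6)
t = -7968/5 ≈ -1593.6
G(Y(-8))*t = -89/13*(-7968/5) = 709152/65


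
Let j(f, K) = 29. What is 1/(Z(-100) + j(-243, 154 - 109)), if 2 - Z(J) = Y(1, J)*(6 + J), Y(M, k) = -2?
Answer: -1/157 ≈ -0.0063694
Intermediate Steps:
Z(J) = 14 + 2*J (Z(J) = 2 - (-2)*(6 + J) = 2 - (-12 - 2*J) = 2 + (12 + 2*J) = 14 + 2*J)
1/(Z(-100) + j(-243, 154 - 109)) = 1/((14 + 2*(-100)) + 29) = 1/((14 - 200) + 29) = 1/(-186 + 29) = 1/(-157) = -1/157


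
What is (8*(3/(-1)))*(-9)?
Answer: 216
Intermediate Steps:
(8*(3/(-1)))*(-9) = (8*(3*(-1)))*(-9) = (8*(-3))*(-9) = -24*(-9) = 216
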